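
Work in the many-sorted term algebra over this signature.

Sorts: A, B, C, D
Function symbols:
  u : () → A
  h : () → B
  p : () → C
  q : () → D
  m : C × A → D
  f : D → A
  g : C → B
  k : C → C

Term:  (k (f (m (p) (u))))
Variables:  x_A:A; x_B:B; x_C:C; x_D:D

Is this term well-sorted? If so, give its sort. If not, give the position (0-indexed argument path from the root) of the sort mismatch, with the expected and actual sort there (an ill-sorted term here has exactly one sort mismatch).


ill-sorted at position [0]: expected C, got A

      (p) : C
      (u) : A
    (m (p) (u)) : D
  (f (m (p) (u))) : A
(k (f (m (p) (u)))) : ✗ arg 0 at [0] has sort A, expected C


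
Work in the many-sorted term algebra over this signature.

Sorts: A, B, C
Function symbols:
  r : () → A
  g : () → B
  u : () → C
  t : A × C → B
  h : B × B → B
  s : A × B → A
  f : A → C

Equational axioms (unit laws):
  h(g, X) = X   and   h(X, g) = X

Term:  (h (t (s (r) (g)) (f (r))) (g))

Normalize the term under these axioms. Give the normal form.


normal form = (t (s (r) (g)) (f (r)))

1. (h (t (s (r) (g)) (f (r))) (g))  →  (t (s (r) (g)) (f (r)))


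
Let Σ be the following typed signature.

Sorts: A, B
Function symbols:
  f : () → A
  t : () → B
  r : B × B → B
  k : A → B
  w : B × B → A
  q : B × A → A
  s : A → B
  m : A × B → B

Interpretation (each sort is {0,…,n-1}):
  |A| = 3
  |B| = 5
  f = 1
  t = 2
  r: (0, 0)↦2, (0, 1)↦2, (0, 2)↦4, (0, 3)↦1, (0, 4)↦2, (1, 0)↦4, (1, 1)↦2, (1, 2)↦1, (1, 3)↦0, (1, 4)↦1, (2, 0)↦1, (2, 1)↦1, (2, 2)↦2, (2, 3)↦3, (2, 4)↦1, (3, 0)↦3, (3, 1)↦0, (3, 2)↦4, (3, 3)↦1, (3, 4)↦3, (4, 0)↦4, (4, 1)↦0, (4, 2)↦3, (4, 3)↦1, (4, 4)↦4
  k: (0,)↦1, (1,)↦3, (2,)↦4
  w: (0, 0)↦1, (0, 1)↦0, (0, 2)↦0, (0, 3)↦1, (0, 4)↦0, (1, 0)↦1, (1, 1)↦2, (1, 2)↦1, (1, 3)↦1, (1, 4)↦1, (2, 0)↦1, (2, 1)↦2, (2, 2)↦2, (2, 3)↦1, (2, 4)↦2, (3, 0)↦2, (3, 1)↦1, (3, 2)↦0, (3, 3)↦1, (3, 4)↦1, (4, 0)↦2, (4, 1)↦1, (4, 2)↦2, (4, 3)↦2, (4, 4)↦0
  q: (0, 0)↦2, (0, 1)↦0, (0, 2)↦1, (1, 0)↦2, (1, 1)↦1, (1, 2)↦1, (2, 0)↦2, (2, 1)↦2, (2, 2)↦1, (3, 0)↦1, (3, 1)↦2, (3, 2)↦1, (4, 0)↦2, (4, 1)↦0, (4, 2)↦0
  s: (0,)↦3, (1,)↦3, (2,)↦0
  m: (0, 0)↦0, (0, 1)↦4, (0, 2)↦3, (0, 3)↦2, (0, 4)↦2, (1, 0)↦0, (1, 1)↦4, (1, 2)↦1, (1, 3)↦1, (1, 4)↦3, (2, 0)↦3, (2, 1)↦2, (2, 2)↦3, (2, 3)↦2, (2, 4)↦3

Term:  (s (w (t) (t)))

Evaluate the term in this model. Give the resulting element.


value = 0

  t = 2
  t = 2
  (w (t) (t)) = w(2, 2) = 2
  (s (w (t) (t))) = s(2,) = 0


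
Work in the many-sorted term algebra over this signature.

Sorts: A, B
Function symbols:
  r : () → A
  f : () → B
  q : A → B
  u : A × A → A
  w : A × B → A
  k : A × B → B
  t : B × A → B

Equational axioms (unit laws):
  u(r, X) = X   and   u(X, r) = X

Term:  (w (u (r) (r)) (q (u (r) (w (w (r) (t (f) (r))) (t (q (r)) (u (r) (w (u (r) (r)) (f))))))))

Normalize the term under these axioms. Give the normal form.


1. (w (u (r) (r)) (q (u (r) (w (w (r) (t (f) (r))) (t (q (r)) (u (r) (w (u (r) (r)) (f))))))))  →  (w (r) (q (u (r) (w (w (r) (t (f) (r))) (t (q (r)) (u (r) (w (u (r) (r)) (f))))))))
2. (w (r) (q (u (r) (w (w (r) (t (f) (r))) (t (q (r)) (u (r) (w (u (r) (r)) (f))))))))  →  (w (r) (q (w (w (r) (t (f) (r))) (t (q (r)) (u (r) (w (u (r) (r)) (f)))))))
3. (w (r) (q (w (w (r) (t (f) (r))) (t (q (r)) (u (r) (w (u (r) (r)) (f)))))))  →  (w (r) (q (w (w (r) (t (f) (r))) (t (q (r)) (w (u (r) (r)) (f))))))
4. (w (r) (q (w (w (r) (t (f) (r))) (t (q (r)) (w (u (r) (r)) (f))))))  →  (w (r) (q (w (w (r) (t (f) (r))) (t (q (r)) (w (r) (f))))))

normal form = (w (r) (q (w (w (r) (t (f) (r))) (t (q (r)) (w (r) (f))))))


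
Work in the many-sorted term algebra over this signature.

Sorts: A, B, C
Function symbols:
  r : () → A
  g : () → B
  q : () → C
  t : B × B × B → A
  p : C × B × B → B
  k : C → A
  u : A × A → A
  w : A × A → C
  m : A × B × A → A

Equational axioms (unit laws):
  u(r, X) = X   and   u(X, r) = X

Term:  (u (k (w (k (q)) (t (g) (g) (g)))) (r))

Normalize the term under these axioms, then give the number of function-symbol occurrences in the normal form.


1. (u (k (w (k (q)) (t (g) (g) (g)))) (r))  →  (k (w (k (q)) (t (g) (g) (g))))
normal form: (k (w (k (q)) (t (g) (g) (g))))

size = 8


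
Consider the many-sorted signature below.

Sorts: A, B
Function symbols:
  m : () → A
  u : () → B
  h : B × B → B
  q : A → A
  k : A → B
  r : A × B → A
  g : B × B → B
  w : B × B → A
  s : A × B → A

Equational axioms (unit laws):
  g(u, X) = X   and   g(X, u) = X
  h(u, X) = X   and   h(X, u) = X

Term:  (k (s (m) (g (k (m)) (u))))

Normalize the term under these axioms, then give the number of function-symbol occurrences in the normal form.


size = 5

1. (k (s (m) (g (k (m)) (u))))  →  (k (s (m) (k (m))))
normal form: (k (s (m) (k (m))))


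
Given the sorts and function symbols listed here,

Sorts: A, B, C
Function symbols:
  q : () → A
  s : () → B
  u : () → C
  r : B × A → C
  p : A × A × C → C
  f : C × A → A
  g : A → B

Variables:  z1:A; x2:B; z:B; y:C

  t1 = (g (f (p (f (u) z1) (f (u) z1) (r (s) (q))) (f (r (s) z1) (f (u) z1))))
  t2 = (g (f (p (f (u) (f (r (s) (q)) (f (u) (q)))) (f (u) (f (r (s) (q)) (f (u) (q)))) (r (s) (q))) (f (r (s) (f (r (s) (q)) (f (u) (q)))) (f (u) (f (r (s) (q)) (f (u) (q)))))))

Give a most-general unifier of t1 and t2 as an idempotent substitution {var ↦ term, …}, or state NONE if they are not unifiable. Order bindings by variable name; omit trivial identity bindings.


{z1 ↦ (f (r (s) (q)) (f (u) (q)))}


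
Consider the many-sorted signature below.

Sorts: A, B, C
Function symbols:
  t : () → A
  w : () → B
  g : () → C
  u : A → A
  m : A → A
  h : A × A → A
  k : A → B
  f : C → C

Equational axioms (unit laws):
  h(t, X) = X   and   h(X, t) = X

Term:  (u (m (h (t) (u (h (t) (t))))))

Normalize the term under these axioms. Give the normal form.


normal form = (u (m (u (t))))

1. (u (m (h (t) (u (h (t) (t))))))  →  (u (m (u (h (t) (t)))))
2. (u (m (u (h (t) (t)))))  →  (u (m (u (t))))


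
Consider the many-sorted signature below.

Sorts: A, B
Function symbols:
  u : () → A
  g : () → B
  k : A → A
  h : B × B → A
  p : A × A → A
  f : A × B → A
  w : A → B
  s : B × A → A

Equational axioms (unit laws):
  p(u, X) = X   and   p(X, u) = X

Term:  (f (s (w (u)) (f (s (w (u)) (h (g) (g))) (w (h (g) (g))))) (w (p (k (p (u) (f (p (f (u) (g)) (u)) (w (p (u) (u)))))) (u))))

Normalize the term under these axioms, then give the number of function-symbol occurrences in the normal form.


1. (f (s (w (u)) (f (s (w (u)) (h (g) (g))) (w (h (g) (g))))) (w (p (k (p (u) (f (p (f (u) (g)) (u)) (w (p (u) (u)))))) (u))))  →  (f (s (w (u)) (f (s (w (u)) (h (g) (g))) (w (h (g) (g))))) (w (k (p (u) (f (p (f (u) (g)) (u)) (w (p (u) (u))))))))
2. (f (s (w (u)) (f (s (w (u)) (h (g) (g))) (w (h (g) (g))))) (w (k (p (u) (f (p (f (u) (g)) (u)) (w (p (u) (u))))))))  →  (f (s (w (u)) (f (s (w (u)) (h (g) (g))) (w (h (g) (g))))) (w (k (f (p (f (u) (g)) (u)) (w (p (u) (u)))))))
3. (f (s (w (u)) (f (s (w (u)) (h (g) (g))) (w (h (g) (g))))) (w (k (f (p (f (u) (g)) (u)) (w (p (u) (u)))))))  →  (f (s (w (u)) (f (s (w (u)) (h (g) (g))) (w (h (g) (g))))) (w (k (f (f (u) (g)) (w (p (u) (u)))))))
4. (f (s (w (u)) (f (s (w (u)) (h (g) (g))) (w (h (g) (g))))) (w (k (f (f (u) (g)) (w (p (u) (u)))))))  →  (f (s (w (u)) (f (s (w (u)) (h (g) (g))) (w (h (g) (g))))) (w (k (f (f (u) (g)) (w (u))))))
normal form: (f (s (w (u)) (f (s (w (u)) (h (g) (g))) (w (h (g) (g))))) (w (k (f (f (u) (g)) (w (u))))))

size = 23


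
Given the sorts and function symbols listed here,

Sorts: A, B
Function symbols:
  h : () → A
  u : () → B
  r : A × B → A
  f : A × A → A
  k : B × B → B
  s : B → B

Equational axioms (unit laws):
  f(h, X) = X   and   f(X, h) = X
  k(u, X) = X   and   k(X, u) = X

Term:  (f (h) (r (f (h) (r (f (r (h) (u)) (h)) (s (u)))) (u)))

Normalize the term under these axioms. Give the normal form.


1. (f (h) (r (f (h) (r (f (r (h) (u)) (h)) (s (u)))) (u)))  →  (r (f (h) (r (f (r (h) (u)) (h)) (s (u)))) (u))
2. (r (f (h) (r (f (r (h) (u)) (h)) (s (u)))) (u))  →  (r (r (f (r (h) (u)) (h)) (s (u))) (u))
3. (r (r (f (r (h) (u)) (h)) (s (u))) (u))  →  (r (r (r (h) (u)) (s (u))) (u))

normal form = (r (r (r (h) (u)) (s (u))) (u))


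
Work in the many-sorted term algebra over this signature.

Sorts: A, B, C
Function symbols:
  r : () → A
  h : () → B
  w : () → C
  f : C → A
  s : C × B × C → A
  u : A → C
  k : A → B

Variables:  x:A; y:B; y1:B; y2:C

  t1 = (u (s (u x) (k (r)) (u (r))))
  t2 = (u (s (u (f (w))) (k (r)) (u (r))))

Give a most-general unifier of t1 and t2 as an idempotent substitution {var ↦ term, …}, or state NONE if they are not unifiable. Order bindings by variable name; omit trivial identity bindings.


{x ↦ (f (w))}


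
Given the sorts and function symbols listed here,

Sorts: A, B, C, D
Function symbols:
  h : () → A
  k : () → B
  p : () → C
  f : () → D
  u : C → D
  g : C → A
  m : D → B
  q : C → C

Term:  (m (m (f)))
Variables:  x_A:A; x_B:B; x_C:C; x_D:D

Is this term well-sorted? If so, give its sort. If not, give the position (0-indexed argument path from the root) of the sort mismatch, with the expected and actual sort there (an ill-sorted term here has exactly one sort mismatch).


    (f) : D
  (m (f)) : B
(m (m (f))) : ✗ arg 0 at [0] has sort B, expected D

ill-sorted at position [0]: expected D, got B


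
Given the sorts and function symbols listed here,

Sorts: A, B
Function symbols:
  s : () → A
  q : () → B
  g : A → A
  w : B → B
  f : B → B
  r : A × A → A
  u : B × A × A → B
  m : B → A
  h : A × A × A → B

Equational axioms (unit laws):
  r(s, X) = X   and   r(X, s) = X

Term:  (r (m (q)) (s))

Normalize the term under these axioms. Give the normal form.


1. (r (m (q)) (s))  →  (m (q))

normal form = (m (q))


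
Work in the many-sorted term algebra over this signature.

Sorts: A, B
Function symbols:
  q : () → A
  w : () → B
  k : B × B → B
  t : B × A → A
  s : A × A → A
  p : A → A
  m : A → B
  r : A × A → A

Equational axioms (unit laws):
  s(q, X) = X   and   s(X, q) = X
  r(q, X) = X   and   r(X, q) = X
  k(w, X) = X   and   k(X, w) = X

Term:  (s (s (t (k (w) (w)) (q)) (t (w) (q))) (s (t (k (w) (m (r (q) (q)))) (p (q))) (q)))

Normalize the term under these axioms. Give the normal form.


1. (s (s (t (k (w) (w)) (q)) (t (w) (q))) (s (t (k (w) (m (r (q) (q)))) (p (q))) (q)))  →  (s (s (t (w) (q)) (t (w) (q))) (s (t (k (w) (m (r (q) (q)))) (p (q))) (q)))
2. (s (s (t (w) (q)) (t (w) (q))) (s (t (k (w) (m (r (q) (q)))) (p (q))) (q)))  →  (s (s (t (w) (q)) (t (w) (q))) (t (k (w) (m (r (q) (q)))) (p (q))))
3. (s (s (t (w) (q)) (t (w) (q))) (t (k (w) (m (r (q) (q)))) (p (q))))  →  (s (s (t (w) (q)) (t (w) (q))) (t (m (r (q) (q))) (p (q))))
4. (s (s (t (w) (q)) (t (w) (q))) (t (m (r (q) (q))) (p (q))))  →  (s (s (t (w) (q)) (t (w) (q))) (t (m (q)) (p (q))))

normal form = (s (s (t (w) (q)) (t (w) (q))) (t (m (q)) (p (q))))


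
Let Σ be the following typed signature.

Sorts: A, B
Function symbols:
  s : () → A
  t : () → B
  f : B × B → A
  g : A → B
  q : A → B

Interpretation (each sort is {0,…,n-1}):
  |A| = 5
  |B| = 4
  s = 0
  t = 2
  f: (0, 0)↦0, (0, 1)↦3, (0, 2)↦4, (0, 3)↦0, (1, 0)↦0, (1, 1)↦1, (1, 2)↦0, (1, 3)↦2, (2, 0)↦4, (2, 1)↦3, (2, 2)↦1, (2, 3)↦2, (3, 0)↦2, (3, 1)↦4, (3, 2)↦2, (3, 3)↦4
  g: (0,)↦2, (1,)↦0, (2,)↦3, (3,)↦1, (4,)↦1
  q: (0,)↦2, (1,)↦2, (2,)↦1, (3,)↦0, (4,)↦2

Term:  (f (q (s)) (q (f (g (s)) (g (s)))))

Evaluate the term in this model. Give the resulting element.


  s = 0
  (q (s)) = q(0,) = 2
  s = 0
  (g (s)) = g(0,) = 2
  s = 0
  (g (s)) = g(0,) = 2
  (f (g (s)) (g (s))) = f(2, 2) = 1
  (q (f (g (s)) (g (s)))) = q(1,) = 2
  (f (q (s)) (q (f (g (s)) (g (s))))) = f(2, 2) = 1

value = 1


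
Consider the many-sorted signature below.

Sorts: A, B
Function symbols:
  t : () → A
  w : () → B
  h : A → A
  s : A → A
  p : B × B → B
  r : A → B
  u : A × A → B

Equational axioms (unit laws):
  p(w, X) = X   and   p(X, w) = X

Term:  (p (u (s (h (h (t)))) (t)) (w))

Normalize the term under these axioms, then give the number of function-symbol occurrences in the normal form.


1. (p (u (s (h (h (t)))) (t)) (w))  →  (u (s (h (h (t)))) (t))
normal form: (u (s (h (h (t)))) (t))

size = 6


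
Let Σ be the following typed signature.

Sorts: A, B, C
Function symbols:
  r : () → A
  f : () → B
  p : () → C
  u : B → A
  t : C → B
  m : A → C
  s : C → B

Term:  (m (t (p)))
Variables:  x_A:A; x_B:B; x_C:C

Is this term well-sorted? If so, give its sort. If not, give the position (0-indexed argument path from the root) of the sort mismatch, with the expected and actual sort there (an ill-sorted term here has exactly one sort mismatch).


ill-sorted at position [0]: expected A, got B

    (p) : C
  (t (p)) : B
(m (t (p))) : ✗ arg 0 at [0] has sort B, expected A


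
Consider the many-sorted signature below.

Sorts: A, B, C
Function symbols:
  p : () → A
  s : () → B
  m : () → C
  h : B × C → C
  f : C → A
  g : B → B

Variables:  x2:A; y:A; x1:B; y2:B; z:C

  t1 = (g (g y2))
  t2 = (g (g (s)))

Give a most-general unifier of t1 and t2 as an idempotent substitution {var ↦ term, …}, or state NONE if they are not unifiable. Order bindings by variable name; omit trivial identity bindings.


{y2 ↦ (s)}


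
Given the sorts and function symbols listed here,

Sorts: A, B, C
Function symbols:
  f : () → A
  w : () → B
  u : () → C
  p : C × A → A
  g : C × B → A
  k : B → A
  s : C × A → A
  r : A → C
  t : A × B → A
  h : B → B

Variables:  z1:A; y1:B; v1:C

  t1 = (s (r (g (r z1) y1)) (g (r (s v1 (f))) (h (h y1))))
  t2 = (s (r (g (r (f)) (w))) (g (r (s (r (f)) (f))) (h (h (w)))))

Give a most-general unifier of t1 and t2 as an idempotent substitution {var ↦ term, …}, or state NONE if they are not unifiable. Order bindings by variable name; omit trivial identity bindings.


{v1 ↦ (r (f)), y1 ↦ (w), z1 ↦ (f)}


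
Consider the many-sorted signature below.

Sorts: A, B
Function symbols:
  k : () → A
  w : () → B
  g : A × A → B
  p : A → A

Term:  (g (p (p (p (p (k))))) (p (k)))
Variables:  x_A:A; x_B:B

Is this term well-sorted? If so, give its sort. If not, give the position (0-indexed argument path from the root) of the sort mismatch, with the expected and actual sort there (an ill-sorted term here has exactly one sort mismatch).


well-sorted; sort = B

          (k) : A
        (p (k)) : A
      (p (p (k))) : A
    (p (p (p (k)))) : A
  (p (p (p (p (k))))) : A
    (k) : A
  (p (k)) : A
(g (p (p (p (p (k))))) (p (k))) : B


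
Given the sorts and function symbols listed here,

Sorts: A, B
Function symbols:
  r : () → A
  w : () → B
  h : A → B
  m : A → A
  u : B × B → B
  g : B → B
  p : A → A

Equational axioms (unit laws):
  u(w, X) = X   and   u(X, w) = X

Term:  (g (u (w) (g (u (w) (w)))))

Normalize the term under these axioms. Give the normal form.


normal form = (g (g (w)))

1. (g (u (w) (g (u (w) (w)))))  →  (g (g (u (w) (w))))
2. (g (g (u (w) (w))))  →  (g (g (w)))


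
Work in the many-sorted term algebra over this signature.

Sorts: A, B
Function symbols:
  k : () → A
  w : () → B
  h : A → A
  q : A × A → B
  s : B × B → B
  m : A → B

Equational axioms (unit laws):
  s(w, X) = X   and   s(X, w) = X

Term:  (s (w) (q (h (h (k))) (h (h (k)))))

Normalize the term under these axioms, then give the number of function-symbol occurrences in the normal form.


size = 7

1. (s (w) (q (h (h (k))) (h (h (k)))))  →  (q (h (h (k))) (h (h (k))))
normal form: (q (h (h (k))) (h (h (k))))


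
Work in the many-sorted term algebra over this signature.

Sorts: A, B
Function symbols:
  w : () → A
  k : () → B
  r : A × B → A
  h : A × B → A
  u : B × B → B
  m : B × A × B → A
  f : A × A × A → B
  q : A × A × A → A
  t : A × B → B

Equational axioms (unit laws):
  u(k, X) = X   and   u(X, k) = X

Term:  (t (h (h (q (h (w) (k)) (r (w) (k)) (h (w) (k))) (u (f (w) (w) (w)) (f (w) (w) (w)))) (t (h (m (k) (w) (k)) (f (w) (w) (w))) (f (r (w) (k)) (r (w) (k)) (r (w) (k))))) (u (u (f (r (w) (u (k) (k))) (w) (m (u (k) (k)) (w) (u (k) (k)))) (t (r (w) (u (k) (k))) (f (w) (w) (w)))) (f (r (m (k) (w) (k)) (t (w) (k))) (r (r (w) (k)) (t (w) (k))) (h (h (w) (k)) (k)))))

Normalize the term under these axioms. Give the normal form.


1. (t (h (h (q (h (w) (k)) (r (w) (k)) (h (w) (k))) (u (f (w) (w) (w)) (f (w) (w) (w)))) (t (h (m (k) (w) (k)) (f (w) (w) (w))) (f (r (w) (k)) (r (w) (k)) (r (w) (k))))) (u (u (f (r (w) (u (k) (k))) (w) (m (u (k) (k)) (w) (u (k) (k)))) (t (r (w) (u (k) (k))) (f (w) (w) (w)))) (f (r (m (k) (w) (k)) (t (w) (k))) (r (r (w) (k)) (t (w) (k))) (h (h (w) (k)) (k)))))  →  (t (h (h (q (h (w) (k)) (r (w) (k)) (h (w) (k))) (u (f (w) (w) (w)) (f (w) (w) (w)))) (t (h (m (k) (w) (k)) (f (w) (w) (w))) (f (r (w) (k)) (r (w) (k)) (r (w) (k))))) (u (u (f (r (w) (k)) (w) (m (u (k) (k)) (w) (u (k) (k)))) (t (r (w) (u (k) (k))) (f (w) (w) (w)))) (f (r (m (k) (w) (k)) (t (w) (k))) (r (r (w) (k)) (t (w) (k))) (h (h (w) (k)) (k)))))
2. (t (h (h (q (h (w) (k)) (r (w) (k)) (h (w) (k))) (u (f (w) (w) (w)) (f (w) (w) (w)))) (t (h (m (k) (w) (k)) (f (w) (w) (w))) (f (r (w) (k)) (r (w) (k)) (r (w) (k))))) (u (u (f (r (w) (k)) (w) (m (u (k) (k)) (w) (u (k) (k)))) (t (r (w) (u (k) (k))) (f (w) (w) (w)))) (f (r (m (k) (w) (k)) (t (w) (k))) (r (r (w) (k)) (t (w) (k))) (h (h (w) (k)) (k)))))  →  (t (h (h (q (h (w) (k)) (r (w) (k)) (h (w) (k))) (u (f (w) (w) (w)) (f (w) (w) (w)))) (t (h (m (k) (w) (k)) (f (w) (w) (w))) (f (r (w) (k)) (r (w) (k)) (r (w) (k))))) (u (u (f (r (w) (k)) (w) (m (k) (w) (u (k) (k)))) (t (r (w) (u (k) (k))) (f (w) (w) (w)))) (f (r (m (k) (w) (k)) (t (w) (k))) (r (r (w) (k)) (t (w) (k))) (h (h (w) (k)) (k)))))
3. (t (h (h (q (h (w) (k)) (r (w) (k)) (h (w) (k))) (u (f (w) (w) (w)) (f (w) (w) (w)))) (t (h (m (k) (w) (k)) (f (w) (w) (w))) (f (r (w) (k)) (r (w) (k)) (r (w) (k))))) (u (u (f (r (w) (k)) (w) (m (k) (w) (u (k) (k)))) (t (r (w) (u (k) (k))) (f (w) (w) (w)))) (f (r (m (k) (w) (k)) (t (w) (k))) (r (r (w) (k)) (t (w) (k))) (h (h (w) (k)) (k)))))  →  (t (h (h (q (h (w) (k)) (r (w) (k)) (h (w) (k))) (u (f (w) (w) (w)) (f (w) (w) (w)))) (t (h (m (k) (w) (k)) (f (w) (w) (w))) (f (r (w) (k)) (r (w) (k)) (r (w) (k))))) (u (u (f (r (w) (k)) (w) (m (k) (w) (k))) (t (r (w) (u (k) (k))) (f (w) (w) (w)))) (f (r (m (k) (w) (k)) (t (w) (k))) (r (r (w) (k)) (t (w) (k))) (h (h (w) (k)) (k)))))
4. (t (h (h (q (h (w) (k)) (r (w) (k)) (h (w) (k))) (u (f (w) (w) (w)) (f (w) (w) (w)))) (t (h (m (k) (w) (k)) (f (w) (w) (w))) (f (r (w) (k)) (r (w) (k)) (r (w) (k))))) (u (u (f (r (w) (k)) (w) (m (k) (w) (k))) (t (r (w) (u (k) (k))) (f (w) (w) (w)))) (f (r (m (k) (w) (k)) (t (w) (k))) (r (r (w) (k)) (t (w) (k))) (h (h (w) (k)) (k)))))  →  (t (h (h (q (h (w) (k)) (r (w) (k)) (h (w) (k))) (u (f (w) (w) (w)) (f (w) (w) (w)))) (t (h (m (k) (w) (k)) (f (w) (w) (w))) (f (r (w) (k)) (r (w) (k)) (r (w) (k))))) (u (u (f (r (w) (k)) (w) (m (k) (w) (k))) (t (r (w) (k)) (f (w) (w) (w)))) (f (r (m (k) (w) (k)) (t (w) (k))) (r (r (w) (k)) (t (w) (k))) (h (h (w) (k)) (k)))))

normal form = (t (h (h (q (h (w) (k)) (r (w) (k)) (h (w) (k))) (u (f (w) (w) (w)) (f (w) (w) (w)))) (t (h (m (k) (w) (k)) (f (w) (w) (w))) (f (r (w) (k)) (r (w) (k)) (r (w) (k))))) (u (u (f (r (w) (k)) (w) (m (k) (w) (k))) (t (r (w) (k)) (f (w) (w) (w)))) (f (r (m (k) (w) (k)) (t (w) (k))) (r (r (w) (k)) (t (w) (k))) (h (h (w) (k)) (k)))))


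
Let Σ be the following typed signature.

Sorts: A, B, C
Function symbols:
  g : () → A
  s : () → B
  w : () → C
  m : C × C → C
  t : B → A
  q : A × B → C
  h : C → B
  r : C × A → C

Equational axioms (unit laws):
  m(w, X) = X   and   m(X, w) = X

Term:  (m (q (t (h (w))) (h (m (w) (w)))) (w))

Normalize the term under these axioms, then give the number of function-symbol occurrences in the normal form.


1. (m (q (t (h (w))) (h (m (w) (w)))) (w))  →  (q (t (h (w))) (h (m (w) (w))))
2. (q (t (h (w))) (h (m (w) (w))))  →  (q (t (h (w))) (h (w)))
normal form: (q (t (h (w))) (h (w)))

size = 6


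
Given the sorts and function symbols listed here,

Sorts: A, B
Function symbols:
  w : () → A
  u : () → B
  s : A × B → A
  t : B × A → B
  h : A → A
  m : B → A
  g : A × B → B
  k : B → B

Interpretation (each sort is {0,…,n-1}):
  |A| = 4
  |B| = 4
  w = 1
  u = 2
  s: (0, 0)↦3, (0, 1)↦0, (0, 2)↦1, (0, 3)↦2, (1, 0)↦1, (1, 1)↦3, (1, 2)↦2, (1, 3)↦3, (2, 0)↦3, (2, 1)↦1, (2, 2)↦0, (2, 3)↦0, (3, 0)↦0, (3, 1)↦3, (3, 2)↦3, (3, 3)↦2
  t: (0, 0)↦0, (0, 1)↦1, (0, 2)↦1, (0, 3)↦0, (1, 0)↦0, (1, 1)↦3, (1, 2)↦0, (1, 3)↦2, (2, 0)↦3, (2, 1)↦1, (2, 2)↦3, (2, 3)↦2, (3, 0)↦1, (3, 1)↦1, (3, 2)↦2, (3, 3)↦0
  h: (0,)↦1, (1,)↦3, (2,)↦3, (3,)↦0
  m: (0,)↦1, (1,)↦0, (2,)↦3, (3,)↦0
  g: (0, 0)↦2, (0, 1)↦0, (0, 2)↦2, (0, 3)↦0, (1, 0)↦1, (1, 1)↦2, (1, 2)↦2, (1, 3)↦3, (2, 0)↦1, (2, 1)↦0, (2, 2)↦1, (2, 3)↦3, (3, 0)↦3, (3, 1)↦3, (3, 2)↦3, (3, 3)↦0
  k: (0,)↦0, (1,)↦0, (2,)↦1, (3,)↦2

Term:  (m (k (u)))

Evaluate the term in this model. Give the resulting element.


value = 0

  u = 2
  (k (u)) = k(2,) = 1
  (m (k (u))) = m(1,) = 0


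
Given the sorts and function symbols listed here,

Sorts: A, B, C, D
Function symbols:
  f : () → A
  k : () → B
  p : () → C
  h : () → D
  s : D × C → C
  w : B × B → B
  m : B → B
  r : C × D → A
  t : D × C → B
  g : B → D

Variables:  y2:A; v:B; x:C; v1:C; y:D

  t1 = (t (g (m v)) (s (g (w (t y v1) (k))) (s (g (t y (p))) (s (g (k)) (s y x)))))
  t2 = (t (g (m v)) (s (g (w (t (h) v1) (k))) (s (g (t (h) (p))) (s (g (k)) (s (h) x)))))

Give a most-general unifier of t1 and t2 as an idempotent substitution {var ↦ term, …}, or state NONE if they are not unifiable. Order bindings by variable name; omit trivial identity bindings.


{y ↦ (h)}


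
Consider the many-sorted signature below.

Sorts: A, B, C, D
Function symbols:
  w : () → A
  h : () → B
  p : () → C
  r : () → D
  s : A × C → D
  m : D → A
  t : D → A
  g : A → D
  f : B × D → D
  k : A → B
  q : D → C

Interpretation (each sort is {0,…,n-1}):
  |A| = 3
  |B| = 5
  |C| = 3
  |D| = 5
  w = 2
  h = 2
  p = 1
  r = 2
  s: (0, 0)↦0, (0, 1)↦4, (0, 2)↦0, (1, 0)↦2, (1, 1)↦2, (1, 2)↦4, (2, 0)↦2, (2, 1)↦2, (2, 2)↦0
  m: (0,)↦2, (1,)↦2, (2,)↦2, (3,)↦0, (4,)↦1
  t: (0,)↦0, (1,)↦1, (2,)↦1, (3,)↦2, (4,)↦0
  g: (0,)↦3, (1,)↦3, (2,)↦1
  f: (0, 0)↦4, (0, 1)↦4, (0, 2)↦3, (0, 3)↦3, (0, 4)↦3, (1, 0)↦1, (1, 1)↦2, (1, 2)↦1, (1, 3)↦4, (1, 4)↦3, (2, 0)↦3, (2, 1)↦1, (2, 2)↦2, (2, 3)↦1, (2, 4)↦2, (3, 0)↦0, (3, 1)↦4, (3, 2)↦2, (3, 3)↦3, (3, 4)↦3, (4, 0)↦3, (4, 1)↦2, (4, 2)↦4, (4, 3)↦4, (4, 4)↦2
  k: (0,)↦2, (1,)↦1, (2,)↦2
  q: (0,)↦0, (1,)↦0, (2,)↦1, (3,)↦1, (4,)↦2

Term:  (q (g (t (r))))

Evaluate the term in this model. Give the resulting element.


value = 1

  r = 2
  (t (r)) = t(2,) = 1
  (g (t (r))) = g(1,) = 3
  (q (g (t (r)))) = q(3,) = 1


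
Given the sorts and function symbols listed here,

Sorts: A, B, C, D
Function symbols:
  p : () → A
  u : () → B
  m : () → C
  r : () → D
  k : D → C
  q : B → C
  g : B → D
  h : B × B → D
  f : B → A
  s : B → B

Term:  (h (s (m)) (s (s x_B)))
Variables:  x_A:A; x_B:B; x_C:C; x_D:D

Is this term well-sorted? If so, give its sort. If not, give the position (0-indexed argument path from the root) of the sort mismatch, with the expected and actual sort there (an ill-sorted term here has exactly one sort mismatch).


    (m) : C
  (s (m)) : ✗ arg 0 at [0, 0] has sort C, expected B
      x_B : B
    (s x_B) : B
  (s (s x_B)) : B

ill-sorted at position [0, 0]: expected B, got C


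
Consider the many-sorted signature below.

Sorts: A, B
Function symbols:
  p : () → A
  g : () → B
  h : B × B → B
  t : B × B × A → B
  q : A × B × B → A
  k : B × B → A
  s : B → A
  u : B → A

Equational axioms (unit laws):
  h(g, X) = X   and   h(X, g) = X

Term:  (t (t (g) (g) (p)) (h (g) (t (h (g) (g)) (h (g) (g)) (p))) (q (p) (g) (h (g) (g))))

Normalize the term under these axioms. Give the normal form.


1. (t (t (g) (g) (p)) (h (g) (t (h (g) (g)) (h (g) (g)) (p))) (q (p) (g) (h (g) (g))))  →  (t (t (g) (g) (p)) (t (h (g) (g)) (h (g) (g)) (p)) (q (p) (g) (h (g) (g))))
2. (t (t (g) (g) (p)) (t (h (g) (g)) (h (g) (g)) (p)) (q (p) (g) (h (g) (g))))  →  (t (t (g) (g) (p)) (t (g) (h (g) (g)) (p)) (q (p) (g) (h (g) (g))))
3. (t (t (g) (g) (p)) (t (g) (h (g) (g)) (p)) (q (p) (g) (h (g) (g))))  →  (t (t (g) (g) (p)) (t (g) (g) (p)) (q (p) (g) (h (g) (g))))
4. (t (t (g) (g) (p)) (t (g) (g) (p)) (q (p) (g) (h (g) (g))))  →  (t (t (g) (g) (p)) (t (g) (g) (p)) (q (p) (g) (g)))

normal form = (t (t (g) (g) (p)) (t (g) (g) (p)) (q (p) (g) (g)))


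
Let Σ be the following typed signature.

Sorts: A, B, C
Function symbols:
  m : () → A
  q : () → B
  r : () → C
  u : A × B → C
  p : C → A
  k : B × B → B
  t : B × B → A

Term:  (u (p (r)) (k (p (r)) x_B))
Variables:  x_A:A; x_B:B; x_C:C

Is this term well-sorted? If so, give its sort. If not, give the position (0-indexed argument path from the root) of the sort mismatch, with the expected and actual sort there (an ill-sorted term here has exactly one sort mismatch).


    (r) : C
  (p (r)) : A
      (r) : C
    (p (r)) : A
    x_B : B
  (k (p (r)) x_B) : ✗ arg 0 at [1, 0] has sort A, expected B

ill-sorted at position [1, 0]: expected B, got A


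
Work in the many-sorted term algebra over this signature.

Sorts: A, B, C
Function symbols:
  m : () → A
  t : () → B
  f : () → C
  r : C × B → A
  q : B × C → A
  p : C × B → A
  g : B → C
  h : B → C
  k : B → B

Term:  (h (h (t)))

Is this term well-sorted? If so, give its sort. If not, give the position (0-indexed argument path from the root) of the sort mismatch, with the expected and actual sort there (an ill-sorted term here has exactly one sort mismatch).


    (t) : B
  (h (t)) : C
(h (h (t))) : ✗ arg 0 at [0] has sort C, expected B

ill-sorted at position [0]: expected B, got C


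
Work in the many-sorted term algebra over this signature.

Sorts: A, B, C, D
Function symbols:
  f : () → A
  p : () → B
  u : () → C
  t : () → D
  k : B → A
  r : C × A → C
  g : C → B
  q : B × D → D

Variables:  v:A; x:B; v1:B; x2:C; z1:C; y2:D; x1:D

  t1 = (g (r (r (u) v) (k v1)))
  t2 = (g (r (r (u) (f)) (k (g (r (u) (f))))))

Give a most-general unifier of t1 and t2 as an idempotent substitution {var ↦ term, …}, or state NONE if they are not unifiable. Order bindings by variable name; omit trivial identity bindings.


{v ↦ (f), v1 ↦ (g (r (u) (f)))}


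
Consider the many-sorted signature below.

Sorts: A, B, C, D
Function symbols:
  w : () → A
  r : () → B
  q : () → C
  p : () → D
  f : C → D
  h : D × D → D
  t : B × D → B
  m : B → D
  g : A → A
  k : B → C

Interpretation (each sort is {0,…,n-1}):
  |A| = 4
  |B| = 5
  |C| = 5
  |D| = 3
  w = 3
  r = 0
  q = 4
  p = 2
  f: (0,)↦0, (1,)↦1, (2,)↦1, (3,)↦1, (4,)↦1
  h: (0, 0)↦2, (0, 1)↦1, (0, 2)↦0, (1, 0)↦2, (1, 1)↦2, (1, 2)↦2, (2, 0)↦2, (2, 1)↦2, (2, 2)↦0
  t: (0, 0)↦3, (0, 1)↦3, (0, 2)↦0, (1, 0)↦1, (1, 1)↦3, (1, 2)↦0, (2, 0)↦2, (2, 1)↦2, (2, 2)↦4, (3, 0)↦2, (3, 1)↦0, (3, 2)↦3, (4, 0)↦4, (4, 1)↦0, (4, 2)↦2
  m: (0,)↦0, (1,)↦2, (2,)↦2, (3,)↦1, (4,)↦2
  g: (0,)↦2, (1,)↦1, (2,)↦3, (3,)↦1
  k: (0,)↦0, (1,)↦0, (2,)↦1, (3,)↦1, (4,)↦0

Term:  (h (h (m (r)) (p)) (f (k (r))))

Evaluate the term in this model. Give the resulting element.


  r = 0
  (m (r)) = m(0,) = 0
  p = 2
  (h (m (r)) (p)) = h(0, 2) = 0
  r = 0
  (k (r)) = k(0,) = 0
  (f (k (r))) = f(0,) = 0
  (h (h (m (r)) (p)) (f (k (r)))) = h(0, 0) = 2

value = 2


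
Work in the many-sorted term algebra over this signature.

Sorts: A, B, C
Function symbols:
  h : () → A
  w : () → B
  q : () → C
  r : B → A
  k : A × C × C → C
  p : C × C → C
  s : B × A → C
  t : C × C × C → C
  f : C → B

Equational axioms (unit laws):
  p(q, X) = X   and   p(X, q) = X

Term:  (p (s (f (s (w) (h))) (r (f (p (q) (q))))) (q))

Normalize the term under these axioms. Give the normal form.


normal form = (s (f (s (w) (h))) (r (f (q))))

1. (p (s (f (s (w) (h))) (r (f (p (q) (q))))) (q))  →  (s (f (s (w) (h))) (r (f (p (q) (q)))))
2. (s (f (s (w) (h))) (r (f (p (q) (q)))))  →  (s (f (s (w) (h))) (r (f (q))))


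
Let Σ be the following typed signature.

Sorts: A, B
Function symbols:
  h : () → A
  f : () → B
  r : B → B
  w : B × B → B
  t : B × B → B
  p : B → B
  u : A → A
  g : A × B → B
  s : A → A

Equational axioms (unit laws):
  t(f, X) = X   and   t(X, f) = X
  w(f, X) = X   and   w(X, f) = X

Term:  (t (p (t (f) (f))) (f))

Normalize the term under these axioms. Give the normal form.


normal form = (p (f))

1. (t (p (t (f) (f))) (f))  →  (p (t (f) (f)))
2. (p (t (f) (f)))  →  (p (f))


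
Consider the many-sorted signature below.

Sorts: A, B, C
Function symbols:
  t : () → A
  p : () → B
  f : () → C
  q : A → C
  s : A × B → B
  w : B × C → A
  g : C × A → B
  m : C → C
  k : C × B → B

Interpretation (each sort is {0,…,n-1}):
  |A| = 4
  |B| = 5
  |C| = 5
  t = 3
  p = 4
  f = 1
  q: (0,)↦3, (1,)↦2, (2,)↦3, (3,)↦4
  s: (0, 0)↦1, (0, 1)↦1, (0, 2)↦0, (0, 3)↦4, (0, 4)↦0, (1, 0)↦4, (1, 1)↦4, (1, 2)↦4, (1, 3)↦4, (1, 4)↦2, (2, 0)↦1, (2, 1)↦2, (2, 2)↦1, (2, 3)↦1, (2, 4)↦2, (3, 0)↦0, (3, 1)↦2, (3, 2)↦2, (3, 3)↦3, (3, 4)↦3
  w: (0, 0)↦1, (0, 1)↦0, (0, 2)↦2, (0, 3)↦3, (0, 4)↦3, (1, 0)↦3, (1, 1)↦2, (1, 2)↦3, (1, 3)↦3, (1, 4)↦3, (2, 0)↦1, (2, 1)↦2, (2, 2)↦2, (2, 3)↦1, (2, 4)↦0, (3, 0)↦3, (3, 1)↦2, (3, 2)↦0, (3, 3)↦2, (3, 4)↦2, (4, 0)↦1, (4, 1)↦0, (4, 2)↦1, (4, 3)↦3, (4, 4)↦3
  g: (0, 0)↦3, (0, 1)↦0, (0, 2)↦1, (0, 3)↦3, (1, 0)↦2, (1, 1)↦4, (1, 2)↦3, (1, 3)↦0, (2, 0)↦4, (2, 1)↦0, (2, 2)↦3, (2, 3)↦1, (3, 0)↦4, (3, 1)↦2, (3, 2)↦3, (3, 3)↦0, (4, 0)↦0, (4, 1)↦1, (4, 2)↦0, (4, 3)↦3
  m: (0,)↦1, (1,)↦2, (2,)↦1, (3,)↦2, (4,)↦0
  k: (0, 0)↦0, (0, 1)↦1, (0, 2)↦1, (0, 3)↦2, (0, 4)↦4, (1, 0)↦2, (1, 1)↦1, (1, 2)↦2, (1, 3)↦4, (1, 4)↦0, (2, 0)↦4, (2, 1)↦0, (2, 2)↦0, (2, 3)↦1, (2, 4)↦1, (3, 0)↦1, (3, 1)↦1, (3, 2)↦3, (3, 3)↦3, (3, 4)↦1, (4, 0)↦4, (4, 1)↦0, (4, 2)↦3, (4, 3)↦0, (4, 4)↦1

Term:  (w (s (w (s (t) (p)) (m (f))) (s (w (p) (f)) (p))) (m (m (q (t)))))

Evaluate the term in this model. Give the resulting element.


  t = 3
  p = 4
  (s (t) (p)) = s(3, 4) = 3
  f = 1
  (m (f)) = m(1,) = 2
  (w (s (t) (p)) (m (f))) = w(3, 2) = 0
  p = 4
  f = 1
  (w (p) (f)) = w(4, 1) = 0
  p = 4
  (s (w (p) (f)) (p)) = s(0, 4) = 0
  (s (w (s (t) (p)) (m (f))) (s (w (p) (f)) (p))) = s(0, 0) = 1
  t = 3
  (q (t)) = q(3,) = 4
  (m (q (t))) = m(4,) = 0
  (m (m (q (t)))) = m(0,) = 1
  (w (s (w (s (t) (p)) (m (f))) (s (w (p) (f)) (p))) (m (m (q (t))))) = w(1, 1) = 2

value = 2


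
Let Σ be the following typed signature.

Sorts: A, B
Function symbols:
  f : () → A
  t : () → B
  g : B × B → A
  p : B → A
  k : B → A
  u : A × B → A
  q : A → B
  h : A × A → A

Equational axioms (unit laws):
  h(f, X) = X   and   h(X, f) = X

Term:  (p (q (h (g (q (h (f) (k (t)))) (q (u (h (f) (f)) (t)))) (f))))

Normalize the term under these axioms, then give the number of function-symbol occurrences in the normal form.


size = 10

1. (p (q (h (g (q (h (f) (k (t)))) (q (u (h (f) (f)) (t)))) (f))))  →  (p (q (g (q (h (f) (k (t)))) (q (u (h (f) (f)) (t))))))
2. (p (q (g (q (h (f) (k (t)))) (q (u (h (f) (f)) (t))))))  →  (p (q (g (q (k (t))) (q (u (h (f) (f)) (t))))))
3. (p (q (g (q (k (t))) (q (u (h (f) (f)) (t))))))  →  (p (q (g (q (k (t))) (q (u (f) (t))))))
normal form: (p (q (g (q (k (t))) (q (u (f) (t))))))


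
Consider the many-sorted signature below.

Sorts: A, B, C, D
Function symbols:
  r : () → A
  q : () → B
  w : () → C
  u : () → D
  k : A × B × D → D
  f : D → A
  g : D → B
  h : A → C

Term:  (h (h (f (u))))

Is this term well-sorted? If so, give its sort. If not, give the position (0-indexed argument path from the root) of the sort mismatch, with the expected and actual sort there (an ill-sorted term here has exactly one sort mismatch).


      (u) : D
    (f (u)) : A
  (h (f (u))) : C
(h (h (f (u)))) : ✗ arg 0 at [0] has sort C, expected A

ill-sorted at position [0]: expected A, got C


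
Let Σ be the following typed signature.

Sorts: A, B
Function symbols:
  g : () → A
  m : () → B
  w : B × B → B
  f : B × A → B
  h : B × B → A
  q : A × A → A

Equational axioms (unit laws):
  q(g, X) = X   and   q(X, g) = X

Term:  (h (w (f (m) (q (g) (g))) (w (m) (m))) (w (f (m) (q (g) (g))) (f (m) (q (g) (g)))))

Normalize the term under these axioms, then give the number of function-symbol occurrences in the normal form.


1. (h (w (f (m) (q (g) (g))) (w (m) (m))) (w (f (m) (q (g) (g))) (f (m) (q (g) (g)))))  →  (h (w (f (m) (g)) (w (m) (m))) (w (f (m) (q (g) (g))) (f (m) (q (g) (g)))))
2. (h (w (f (m) (g)) (w (m) (m))) (w (f (m) (q (g) (g))) (f (m) (q (g) (g)))))  →  (h (w (f (m) (g)) (w (m) (m))) (w (f (m) (g)) (f (m) (q (g) (g)))))
3. (h (w (f (m) (g)) (w (m) (m))) (w (f (m) (g)) (f (m) (q (g) (g)))))  →  (h (w (f (m) (g)) (w (m) (m))) (w (f (m) (g)) (f (m) (g))))
normal form: (h (w (f (m) (g)) (w (m) (m))) (w (f (m) (g)) (f (m) (g))))

size = 15


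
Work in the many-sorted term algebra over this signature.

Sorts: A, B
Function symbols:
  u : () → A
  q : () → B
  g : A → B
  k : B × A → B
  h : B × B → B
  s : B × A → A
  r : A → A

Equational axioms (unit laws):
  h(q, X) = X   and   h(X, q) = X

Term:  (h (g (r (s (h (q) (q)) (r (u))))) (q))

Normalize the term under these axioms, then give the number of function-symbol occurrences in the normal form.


size = 6

1. (h (g (r (s (h (q) (q)) (r (u))))) (q))  →  (g (r (s (h (q) (q)) (r (u)))))
2. (g (r (s (h (q) (q)) (r (u)))))  →  (g (r (s (q) (r (u)))))
normal form: (g (r (s (q) (r (u)))))


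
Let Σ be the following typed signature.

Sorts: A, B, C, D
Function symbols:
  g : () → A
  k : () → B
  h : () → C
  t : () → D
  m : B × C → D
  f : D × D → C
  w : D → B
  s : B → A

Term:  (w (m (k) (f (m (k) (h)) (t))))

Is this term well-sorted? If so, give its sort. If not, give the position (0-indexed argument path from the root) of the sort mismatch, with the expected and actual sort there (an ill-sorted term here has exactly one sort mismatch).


well-sorted; sort = B

    (k) : B
        (k) : B
        (h) : C
      (m (k) (h)) : D
      (t) : D
    (f (m (k) (h)) (t)) : C
  (m (k) (f (m (k) (h)) (t))) : D
(w (m (k) (f (m (k) (h)) (t)))) : B


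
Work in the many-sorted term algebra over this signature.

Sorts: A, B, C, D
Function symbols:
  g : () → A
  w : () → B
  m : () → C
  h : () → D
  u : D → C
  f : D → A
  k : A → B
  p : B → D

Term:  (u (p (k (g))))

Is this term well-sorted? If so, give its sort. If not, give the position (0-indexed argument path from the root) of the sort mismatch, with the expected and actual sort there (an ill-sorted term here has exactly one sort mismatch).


      (g) : A
    (k (g)) : B
  (p (k (g))) : D
(u (p (k (g)))) : C

well-sorted; sort = C


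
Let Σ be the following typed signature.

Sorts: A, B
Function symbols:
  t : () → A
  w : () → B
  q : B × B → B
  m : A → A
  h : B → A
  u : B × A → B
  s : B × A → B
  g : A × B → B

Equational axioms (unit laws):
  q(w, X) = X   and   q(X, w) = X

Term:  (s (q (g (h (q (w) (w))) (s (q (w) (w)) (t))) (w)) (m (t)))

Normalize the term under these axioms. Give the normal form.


normal form = (s (g (h (w)) (s (w) (t))) (m (t)))

1. (s (q (g (h (q (w) (w))) (s (q (w) (w)) (t))) (w)) (m (t)))  →  (s (g (h (q (w) (w))) (s (q (w) (w)) (t))) (m (t)))
2. (s (g (h (q (w) (w))) (s (q (w) (w)) (t))) (m (t)))  →  (s (g (h (w)) (s (q (w) (w)) (t))) (m (t)))
3. (s (g (h (w)) (s (q (w) (w)) (t))) (m (t)))  →  (s (g (h (w)) (s (w) (t))) (m (t)))


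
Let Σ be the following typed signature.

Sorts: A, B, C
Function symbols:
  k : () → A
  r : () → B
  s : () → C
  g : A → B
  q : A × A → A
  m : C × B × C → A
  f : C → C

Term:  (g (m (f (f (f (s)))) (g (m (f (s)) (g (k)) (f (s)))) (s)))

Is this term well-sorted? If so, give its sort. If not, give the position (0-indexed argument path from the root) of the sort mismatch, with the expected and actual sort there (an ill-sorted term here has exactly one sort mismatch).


well-sorted; sort = B

          (s) : C
        (f (s)) : C
      (f (f (s))) : C
    (f (f (f (s)))) : C
          (s) : C
        (f (s)) : C
          (k) : A
        (g (k)) : B
          (s) : C
        (f (s)) : C
      (m (f (s)) (g (k)) (f (s))) : A
    (g (m (f (s)) (g (k)) (f (s)))) : B
    (s) : C
  (m (f (f (f (s)))) (g (m (f (s)) (g (k)) (f (s)))) (s)) : A
(g (m (f (f (f (s)))) (g (m (f (s)) (g (k)) (f (s)))) (s))) : B


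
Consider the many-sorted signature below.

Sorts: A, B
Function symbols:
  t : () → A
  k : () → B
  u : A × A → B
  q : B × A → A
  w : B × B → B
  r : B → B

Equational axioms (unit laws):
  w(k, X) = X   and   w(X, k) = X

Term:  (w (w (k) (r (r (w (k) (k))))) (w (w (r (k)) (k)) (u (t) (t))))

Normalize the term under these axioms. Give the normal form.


1. (w (w (k) (r (r (w (k) (k))))) (w (w (r (k)) (k)) (u (t) (t))))  →  (w (r (r (w (k) (k)))) (w (w (r (k)) (k)) (u (t) (t))))
2. (w (r (r (w (k) (k)))) (w (w (r (k)) (k)) (u (t) (t))))  →  (w (r (r (k))) (w (w (r (k)) (k)) (u (t) (t))))
3. (w (r (r (k))) (w (w (r (k)) (k)) (u (t) (t))))  →  (w (r (r (k))) (w (r (k)) (u (t) (t))))

normal form = (w (r (r (k))) (w (r (k)) (u (t) (t))))


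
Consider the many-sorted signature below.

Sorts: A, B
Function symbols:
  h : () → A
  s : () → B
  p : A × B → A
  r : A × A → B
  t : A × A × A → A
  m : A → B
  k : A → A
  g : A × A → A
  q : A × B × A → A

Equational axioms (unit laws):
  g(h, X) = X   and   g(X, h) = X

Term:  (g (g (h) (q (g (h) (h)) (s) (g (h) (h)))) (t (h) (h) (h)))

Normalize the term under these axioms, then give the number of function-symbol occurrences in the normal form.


1. (g (g (h) (q (g (h) (h)) (s) (g (h) (h)))) (t (h) (h) (h)))  →  (g (q (g (h) (h)) (s) (g (h) (h))) (t (h) (h) (h)))
2. (g (q (g (h) (h)) (s) (g (h) (h))) (t (h) (h) (h)))  →  (g (q (h) (s) (g (h) (h))) (t (h) (h) (h)))
3. (g (q (h) (s) (g (h) (h))) (t (h) (h) (h)))  →  (g (q (h) (s) (h)) (t (h) (h) (h)))
normal form: (g (q (h) (s) (h)) (t (h) (h) (h)))

size = 9


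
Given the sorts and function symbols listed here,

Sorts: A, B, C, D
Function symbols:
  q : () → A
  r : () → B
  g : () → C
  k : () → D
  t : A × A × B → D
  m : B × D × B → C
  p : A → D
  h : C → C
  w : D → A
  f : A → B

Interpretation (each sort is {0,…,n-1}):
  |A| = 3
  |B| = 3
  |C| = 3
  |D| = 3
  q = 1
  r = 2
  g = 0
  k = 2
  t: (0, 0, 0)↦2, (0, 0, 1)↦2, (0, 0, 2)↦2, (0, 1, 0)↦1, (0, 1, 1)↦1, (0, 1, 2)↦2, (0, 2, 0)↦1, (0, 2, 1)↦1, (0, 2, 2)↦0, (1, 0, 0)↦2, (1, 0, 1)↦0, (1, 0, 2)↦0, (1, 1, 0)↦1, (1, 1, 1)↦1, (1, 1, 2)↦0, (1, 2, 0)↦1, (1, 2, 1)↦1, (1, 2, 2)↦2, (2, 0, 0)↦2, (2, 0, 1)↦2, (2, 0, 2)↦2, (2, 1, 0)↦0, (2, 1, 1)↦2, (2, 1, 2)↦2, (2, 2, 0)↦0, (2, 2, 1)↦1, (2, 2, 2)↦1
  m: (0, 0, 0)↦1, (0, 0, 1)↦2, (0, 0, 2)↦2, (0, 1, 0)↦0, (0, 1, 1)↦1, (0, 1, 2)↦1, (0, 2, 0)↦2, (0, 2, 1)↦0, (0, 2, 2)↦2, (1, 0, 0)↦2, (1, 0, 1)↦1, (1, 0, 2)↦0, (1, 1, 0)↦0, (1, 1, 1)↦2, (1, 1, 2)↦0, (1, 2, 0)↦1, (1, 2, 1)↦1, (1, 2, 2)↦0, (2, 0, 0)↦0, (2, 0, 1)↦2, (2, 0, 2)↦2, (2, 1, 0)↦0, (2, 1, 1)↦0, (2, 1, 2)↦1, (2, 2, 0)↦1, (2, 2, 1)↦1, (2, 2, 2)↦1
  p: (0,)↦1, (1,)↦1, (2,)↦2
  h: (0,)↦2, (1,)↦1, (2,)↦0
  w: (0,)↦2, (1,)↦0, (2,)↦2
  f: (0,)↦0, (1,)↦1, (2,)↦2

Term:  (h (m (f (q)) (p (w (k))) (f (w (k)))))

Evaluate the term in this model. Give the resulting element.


value = 2

  q = 1
  (f (q)) = f(1,) = 1
  k = 2
  (w (k)) = w(2,) = 2
  (p (w (k))) = p(2,) = 2
  k = 2
  (w (k)) = w(2,) = 2
  (f (w (k))) = f(2,) = 2
  (m (f (q)) (p (w (k))) (f (w (k)))) = m(1, 2, 2) = 0
  (h (m (f (q)) (p (w (k))) (f (w (k))))) = h(0,) = 2
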